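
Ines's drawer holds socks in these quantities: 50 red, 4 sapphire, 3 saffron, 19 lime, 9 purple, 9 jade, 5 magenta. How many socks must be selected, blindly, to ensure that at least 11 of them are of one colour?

An adversary could hand out at most 10 socks per colour (5 colours run out sooner): 10 + 4 + 3 + 10 + 9 + 9 + 5 = 50 socks and still no colour has 11.
Pigeonhole: one more sock lands in a colour already at 10, so 51 draws are enough and 50 are not.

51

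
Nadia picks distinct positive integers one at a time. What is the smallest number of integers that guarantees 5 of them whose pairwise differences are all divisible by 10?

Integers whose pairwise differences are multiples of 10 are exactly those sharing a remainder mod 10. By the pigeonhole principle, the 10 residue classes mod 10 are the pigeonholes.
With 40 integers one could put 4 in each residue class and have no class reach 5.
The 41st integer pushes some class to 5, so 10·4 + 1 = 41.

41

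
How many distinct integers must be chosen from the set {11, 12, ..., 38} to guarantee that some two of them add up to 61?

Group the elements by complementary pair {x, 61−x}: {23,38}, {24,37}, {25,36}, …, giving 8 two-element pairs and 12 integers whose partner 61−x falls outside [11,38].
Treating each of those 20 groups as a pigeonhole, one can pick one integer per group — 20 integers — with no two summing to 61.
The 21st integer lands in an occupied pair, forcing a sum of 61.

21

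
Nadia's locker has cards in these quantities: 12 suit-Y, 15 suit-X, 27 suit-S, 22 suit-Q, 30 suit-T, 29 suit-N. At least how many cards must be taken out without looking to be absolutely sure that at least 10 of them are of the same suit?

Put each drawn card into a box by suit. The largest draw with every box below 10 takes min(count, 9) from each suit.
Σ min(cᵢ, 9) = 9 + 9 + 9 + 9 + 9 + 9 = 54.
Draw number 54 + 1 = 55 must push one box to 10.

55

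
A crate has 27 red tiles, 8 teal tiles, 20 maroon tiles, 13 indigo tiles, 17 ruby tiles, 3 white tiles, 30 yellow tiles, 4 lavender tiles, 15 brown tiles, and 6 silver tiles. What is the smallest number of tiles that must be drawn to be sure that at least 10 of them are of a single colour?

The 10 colours are the holes; the tiles drawn are the pigeons.
To avoid 10 of any one colour, the worst case takes at most 9 of each colour, or every tile of a colour that has fewer than 9.
That gives 9 + 8 + 9 + 9 + 9 + 3 + 9 + 4 + 9 + 6 = 75 tiles with no colour reaching 10.
The next tile forces some colour to 10, so 75 + 1 = 76.

76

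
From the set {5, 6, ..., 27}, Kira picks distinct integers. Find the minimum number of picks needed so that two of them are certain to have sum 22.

18

A set avoiding the sum 22 can contain at most one of each pair {x, 22−x}, plus the 11 elements whose complement lies outside the range or equal to its own complement.
The integers 11, …, 27 (17 of them) are such a set: any two sum to at least 11+12 = 23 > 22.
Any 18th integer completes one of the 6 pairs, so 18 choices force a sum of 22.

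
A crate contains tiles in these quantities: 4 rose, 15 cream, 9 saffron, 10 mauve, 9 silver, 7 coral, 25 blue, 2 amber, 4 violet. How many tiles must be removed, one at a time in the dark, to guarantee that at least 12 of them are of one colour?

68

An adversary could hand out at most 11 tiles per colour (7 colours run out sooner): 4 + 11 + 9 + 10 + 9 + 7 + 11 + 2 + 4 = 67 tiles and still no colour has 12.
By pigeonhole, one more tile lands in a colour already at 11, so 68 draws are enough and 67 are not.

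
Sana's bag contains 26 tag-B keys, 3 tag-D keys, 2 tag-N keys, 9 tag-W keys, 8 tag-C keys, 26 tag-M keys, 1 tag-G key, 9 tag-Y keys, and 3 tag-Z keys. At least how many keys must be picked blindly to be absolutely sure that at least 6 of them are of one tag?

35

Put each drawn key into a box by tag. The largest draw with every box below 6 takes min(count, 5) from each tag; tags with fewer than 5 contribute all they have.
Σ min(cᵢ, 5) = 5 + 3 + 2 + 5 + 5 + 5 + 1 + 5 + 3 = 34.
Draw number 34 + 1 = 35 must push one box to 6.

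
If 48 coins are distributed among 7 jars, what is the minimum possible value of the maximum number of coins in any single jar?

Pigeonhole: the 7 jars are the holes and the 48 coins are the pigeons.
If every jar held at most 6 coins, the total would be at most 7 × 6 = 42, which is less than 48.
So some jar holds at least ⌈48/7⌉ = 7 coins.

7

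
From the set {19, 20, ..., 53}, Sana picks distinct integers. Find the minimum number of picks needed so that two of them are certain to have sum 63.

23

Group the elements by complementary pair {x, 63−x}: {19,44}, {20,43}, {21,42}, …, giving 13 two-element pairs and 9 integers whose partner 63−x falls outside [19,53].
Treating each of those 22 groups as a pigeonhole, one can pick one integer per group — 22 integers — with no two summing to 63.
The 23rd integer lands in an occupied pair, forcing a sum of 63.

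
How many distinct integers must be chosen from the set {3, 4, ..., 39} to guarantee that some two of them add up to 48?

23

Two chosen integers sum to 48 exactly when both halves of some pair {x, 48−x} with 9 ≤ x ≤ 48−x ≤ 39 are chosen — 15 such pairs.
The remaining 7 elements (those with no distinct partner in range) can never complete a 48-sum, so the worst case takes all of them and one from each pair: 7 + 15 = 22.
The 23rd integer has to be the second member of some pair, so 22 + 1 = 23.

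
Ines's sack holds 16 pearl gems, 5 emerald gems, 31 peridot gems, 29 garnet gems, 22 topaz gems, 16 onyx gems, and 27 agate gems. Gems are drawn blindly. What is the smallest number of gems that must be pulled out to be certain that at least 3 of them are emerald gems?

144

In the worst case for collecting emerald gems, every non-emerald gem comes out first.
There are 16 + 31 + 29 + 22 + 16 + 27 = 141 non-emerald gems altogether.
After those, each further gem must be emerald, so 141 + 3 = 144 draws guarantee 3 emerald gems.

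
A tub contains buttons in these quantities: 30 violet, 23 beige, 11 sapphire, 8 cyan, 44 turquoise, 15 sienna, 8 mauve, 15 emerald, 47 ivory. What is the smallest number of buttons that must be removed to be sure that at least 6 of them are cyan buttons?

199

In the worst case for collecting cyan buttons, every non-cyan button comes out first.
There are 30 + 23 + 11 + 44 + 15 + 8 + 15 + 47 = 193 non-cyan buttons altogether.
After those, each further button must be cyan, so 193 + 6 = 199 draws guarantee 6 cyan buttons.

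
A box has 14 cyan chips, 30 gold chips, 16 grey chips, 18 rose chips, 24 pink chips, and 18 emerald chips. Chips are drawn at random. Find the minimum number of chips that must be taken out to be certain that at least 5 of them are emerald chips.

In the worst case for collecting emerald chips, every non-emerald chip comes out first.
There are 14 + 30 + 16 + 18 + 24 = 102 non-emerald chips altogether.
After those, each further chip must be emerald, so 102 + 5 = 107 draws guarantee 5 emerald chips.

107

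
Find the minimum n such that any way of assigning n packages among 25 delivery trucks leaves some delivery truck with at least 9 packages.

With 200 packages one could put exactly 8 in each of the 25 delivery trucks, and no delivery truck would reach 9.
By pigeonhole, one more package must land in a delivery truck that already has 8, giving it 9.
So 25 × 8 + 1 = 201 packages are required.

201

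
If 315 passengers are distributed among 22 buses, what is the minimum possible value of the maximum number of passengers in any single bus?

By pigeonhole, the 22 buses are the holes and the 315 passengers are the pigeons.
If every bus held at most 14 passengers, the total would be at most 22 × 14 = 308, which is less than 315.
So some bus holds at least ⌈315/22⌉ = 15 passengers.

15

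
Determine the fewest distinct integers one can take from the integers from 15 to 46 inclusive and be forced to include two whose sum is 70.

Group the elements by complementary pair {x, 70−x}: {24,46}, {25,45}, {26,44}, …, giving 11 two-element pairs, the single value 35 (it cannot pair with itself since the integers are distinct), and 9 integers whose partner 70−x falls outside [15,46].
Treating each of those 21 groups as a pigeonhole, one can pick one integer per group — 21 integers — with no two summing to 70.
The 22nd integer lands in an occupied pair, forcing a sum of 70.

22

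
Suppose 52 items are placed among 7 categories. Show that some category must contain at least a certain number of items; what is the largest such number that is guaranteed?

8

The 7 categories are the holes and the 52 items are the pigeons.
If every category held at most 7 items, the total would be at most 7 × 7 = 49, which is less than 52.
So some category holds at least ⌈52/7⌉ = 8 items.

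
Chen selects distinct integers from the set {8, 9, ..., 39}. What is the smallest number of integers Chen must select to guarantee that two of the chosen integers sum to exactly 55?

21

Group the elements by complementary pair {x, 55−x}: {16,39}, {17,38}, {18,37}, …, giving 12 two-element pairs and 8 integers whose partner 55−x falls outside [8,39].
By the pigeonhole principle, treating each of those 20 groups as a pigeonhole, one can pick one integer per group — 20 integers — with no two summing to 55.
The 21st integer lands in an occupied pair, forcing a sum of 55.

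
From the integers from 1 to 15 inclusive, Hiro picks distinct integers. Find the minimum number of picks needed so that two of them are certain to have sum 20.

11

Group the elements by complementary pair {x, 20−x}: {5,15}, {6,14}, {7,13}, …, giving 5 two-element pairs, the single value 10 (it cannot pair with itself since the integers are distinct), and 4 integers whose partner 20−x falls outside [1,15].
Treating each of those 10 groups as a pigeonhole, one can pick one integer per group — 10 integers — with no two summing to 20.
The 11th integer lands in an occupied pair, forcing a sum of 20.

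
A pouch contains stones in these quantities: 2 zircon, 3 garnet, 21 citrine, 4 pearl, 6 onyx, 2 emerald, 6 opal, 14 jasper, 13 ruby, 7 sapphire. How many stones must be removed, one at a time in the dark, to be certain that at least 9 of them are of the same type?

An adversary could hand out at most 8 stones per type (7 types run out sooner): 2 + 3 + 8 + 4 + 6 + 2 + 6 + 8 + 8 + 7 = 54 stones and still no type has 9.
One more stone lands in a type already at 8, so 55 draws are enough and 54 are not.

55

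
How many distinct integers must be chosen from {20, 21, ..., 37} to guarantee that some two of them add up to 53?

Two chosen integers sum to 53 exactly when both halves of some pair {x, 53−x} with 20 ≤ x ≤ 53−x ≤ 33 are chosen — 7 such pairs.
The remaining 4 elements (those with no distinct partner in range) can never complete a 53-sum, so the worst case takes all of them and one from each pair: 4 + 7 = 11.
The 12th integer has to be the second member of some pair, so 11 + 1 = 12.

12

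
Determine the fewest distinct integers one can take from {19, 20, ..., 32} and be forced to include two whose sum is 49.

Two chosen integers sum to 49 exactly when both halves of some pair {x, 49−x} with 19 ≤ x ≤ 49−x ≤ 30 are chosen — 6 such pairs.
The remaining 2 elements (those with no distinct partner in range) can never complete a 49-sum, so the worst case takes all of them and one from each pair: 2 + 6 = 8.
The 9th integer has to be the second member of some pair, so 8 + 1 = 9.

9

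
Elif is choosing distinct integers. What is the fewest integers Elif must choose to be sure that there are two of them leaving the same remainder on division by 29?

By pigeonhole, the 29 residue classes mod 29 are the pigeonholes.
With 29 integers one could put 1 in each residue class and have no class reach 2.
The 30th integer pushes some class to 2, so 29·1 + 1 = 30.

30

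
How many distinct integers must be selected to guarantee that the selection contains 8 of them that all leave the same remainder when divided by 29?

Pigeonhole: the 29 residue classes mod 29 are the pigeonholes.
With 203 integers one could put 7 in each residue class and have no class reach 8.
The 204th integer pushes some class to 8, so 29·7 + 1 = 204.

204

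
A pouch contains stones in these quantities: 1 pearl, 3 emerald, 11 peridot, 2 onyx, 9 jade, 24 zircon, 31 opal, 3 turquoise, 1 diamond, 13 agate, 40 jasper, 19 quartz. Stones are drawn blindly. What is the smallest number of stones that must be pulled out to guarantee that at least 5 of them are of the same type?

39

By the pigeonhole principle, put each drawn stone into a box by type. The largest draw with every box below 5 takes min(count, 4) from each type; types with fewer than 4 contribute all they have.
Σ min(cᵢ, 4) = 1 + 3 + 4 + 2 + 4 + 4 + 4 + 3 + 1 + 4 + 4 + 4 = 38.
Draw number 38 + 1 = 39 must push one box to 5.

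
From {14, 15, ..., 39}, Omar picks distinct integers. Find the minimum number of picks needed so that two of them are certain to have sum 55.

A set avoiding the sum 55 can contain at most one of each pair {x, 55−x}, plus the 2 elements whose complement lies outside the range.
The integers 14, …, 27 (14 of them) are such a set: any two sum to at least 14+15 = 29 and at most 26+27 = 53 < 55.
Pigeonhole: any 15th integer completes one of the 12 pairs, so 15 choices force a sum of 55.

15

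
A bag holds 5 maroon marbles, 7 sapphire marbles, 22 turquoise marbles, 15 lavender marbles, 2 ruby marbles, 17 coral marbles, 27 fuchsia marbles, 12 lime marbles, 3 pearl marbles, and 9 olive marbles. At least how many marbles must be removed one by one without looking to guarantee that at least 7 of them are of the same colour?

53

The 10 colours are the holes; the marbles drawn are the pigeons.
To avoid 7 of any one colour, the worst case takes at most 6 of each colour, or every marble of a colour that has fewer than 6.
That gives 5 + 6 + 6 + 6 + 2 + 6 + 6 + 6 + 3 + 6 = 52 marbles with no colour reaching 7.
The next marble forces some colour to 7, so 52 + 1 = 53.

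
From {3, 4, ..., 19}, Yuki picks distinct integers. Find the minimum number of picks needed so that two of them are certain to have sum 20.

Two chosen integers sum to 20 exactly when both halves of some pair {x, 20−x} with 3 ≤ x ≤ 20−x ≤ 17 are chosen — 7 such pairs.
The remaining 3 elements (those with no distinct partner in range) can never complete a 20-sum, so the worst case takes all of them and one from each pair: 3 + 7 = 10.
The 11th integer has to be the second member of some pair, so 10 + 1 = 11.

11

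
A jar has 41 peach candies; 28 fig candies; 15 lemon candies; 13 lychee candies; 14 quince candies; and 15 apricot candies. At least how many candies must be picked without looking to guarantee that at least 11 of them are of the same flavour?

Put each drawn candy into a box by flavour. The largest draw with every box below 11 takes min(count, 10) from each flavour.
Σ min(cᵢ, 10) = 10 + 10 + 10 + 10 + 10 + 10 = 60.
Draw number 60 + 1 = 61 must push one box to 11.

61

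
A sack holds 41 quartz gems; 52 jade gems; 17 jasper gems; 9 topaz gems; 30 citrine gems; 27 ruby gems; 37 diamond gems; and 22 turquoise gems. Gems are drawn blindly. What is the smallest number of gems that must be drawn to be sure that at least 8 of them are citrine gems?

In the worst case for collecting citrine gems, every non-citrine gem comes out first.
There are 41 + 52 + 17 + 9 + 27 + 37 + 22 = 205 non-citrine gems altogether.
After those, each further gem must be citrine, so 205 + 8 = 213 draws guarantee 8 citrine gems.

213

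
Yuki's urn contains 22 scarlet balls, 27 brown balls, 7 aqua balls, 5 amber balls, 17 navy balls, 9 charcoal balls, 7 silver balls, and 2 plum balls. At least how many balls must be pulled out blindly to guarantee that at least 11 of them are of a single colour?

Put each drawn ball into a box by colour. The largest draw with every box below 11 takes min(count, 10) from each colour; colours with fewer than 10 contribute all they have.
Σ min(cᵢ, 10) = 10 + 10 + 7 + 5 + 10 + 9 + 7 + 2 = 60.
Draw number 60 + 1 = 61 must push one box to 11.

61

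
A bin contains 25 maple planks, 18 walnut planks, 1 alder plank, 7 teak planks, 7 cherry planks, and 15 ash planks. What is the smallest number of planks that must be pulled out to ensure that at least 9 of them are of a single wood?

Put each drawn plank into a box by wood. The largest draw with every box below 9 takes min(count, 8) from each wood; woods with fewer than 8 contribute all they have.
Σ min(cᵢ, 8) = 8 + 8 + 1 + 7 + 7 + 8 = 39.
Draw number 39 + 1 = 40 must push one box to 9.

40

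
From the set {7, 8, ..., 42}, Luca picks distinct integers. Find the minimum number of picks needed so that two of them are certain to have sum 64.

27

A set avoiding the sum 64 can contain at most one of each pair {x, 64−x}, plus the 16 elements whose complement lies outside the range or equal to its own complement.
The integers 7, …, 32 (26 of them) are such a set: any two sum to at least 7+8 = 15 and at most 31+32 = 63 < 64.
Pigeonhole: any 27th integer completes one of the 10 pairs, so 27 choices force a sum of 64.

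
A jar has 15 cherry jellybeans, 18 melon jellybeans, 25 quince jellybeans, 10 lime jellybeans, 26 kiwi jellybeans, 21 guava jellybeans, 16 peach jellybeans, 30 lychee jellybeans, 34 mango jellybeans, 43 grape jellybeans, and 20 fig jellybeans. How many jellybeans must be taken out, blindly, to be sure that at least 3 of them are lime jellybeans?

251

In the worst case for collecting lime jellybeans, every non-lime jellybean comes out first.
There are 15 + 18 + 25 + 26 + 21 + 16 + 30 + 34 + 43 + 20 = 248 non-lime jellybeans altogether.
After those, each further jellybean must be lime, so 248 + 3 = 251 draws guarantee 3 lime jellybeans.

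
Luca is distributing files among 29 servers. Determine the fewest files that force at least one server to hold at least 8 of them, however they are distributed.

204

With 203 files one could put exactly 7 in each of the 29 servers, and no server would reach 8.
One more file must land in a server that already has 7, giving it 8.
So 29 × 7 + 1 = 204 files are required.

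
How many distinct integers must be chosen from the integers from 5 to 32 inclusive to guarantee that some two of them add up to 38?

16

Two chosen integers sum to 38 exactly when both halves of some pair {x, 38−x} with 6 ≤ x ≤ 38−x ≤ 32 are chosen — 13 such pairs.
The remaining 2 elements (those with no distinct partner in range) can never complete a 38-sum, so the worst case takes all of them and one from each pair: 2 + 13 = 15.
Pigeonhole: the 16th integer has to be the second member of some pair, so 15 + 1 = 16.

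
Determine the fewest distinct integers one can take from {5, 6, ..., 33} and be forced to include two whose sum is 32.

19

Two chosen integers sum to 32 exactly when both halves of some pair {x, 32−x} with 5 ≤ x ≤ 32−x ≤ 27 are chosen — 11 such pairs.
The remaining 7 elements (those with no distinct partner in range) can never complete a 32-sum, so the worst case takes all of them and one from each pair: 7 + 11 = 18.
The 19th integer has to be the second member of some pair, so 18 + 1 = 19.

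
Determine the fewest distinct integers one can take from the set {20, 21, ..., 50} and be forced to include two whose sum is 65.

Two chosen integers sum to 65 exactly when both halves of some pair {x, 65−x} with 20 ≤ x ≤ 65−x ≤ 45 are chosen — 13 such pairs.
The remaining 5 elements (those with no distinct partner in range) can never complete a 65-sum, so the worst case takes all of them and one from each pair: 5 + 13 = 18.
By the pigeonhole principle, the 19th integer has to be the second member of some pair, so 18 + 1 = 19.

19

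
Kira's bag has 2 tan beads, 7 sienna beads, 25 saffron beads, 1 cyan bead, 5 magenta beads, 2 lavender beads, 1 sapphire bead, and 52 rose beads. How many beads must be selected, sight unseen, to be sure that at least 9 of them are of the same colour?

By the pigeonhole principle, the 8 colours are the holes; the beads drawn are the pigeons.
To avoid 9 of any one colour, the worst case takes at most 8 of each colour, or every bead of a colour that has fewer than 8.
That gives 2 + 7 + 8 + 1 + 5 + 2 + 1 + 8 = 34 beads with no colour reaching 9.
The next bead forces some colour to 9, so 34 + 1 = 35.

35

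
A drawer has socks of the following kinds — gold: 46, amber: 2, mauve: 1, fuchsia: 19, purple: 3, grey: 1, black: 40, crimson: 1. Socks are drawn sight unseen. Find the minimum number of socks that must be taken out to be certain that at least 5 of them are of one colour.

21

Put each drawn sock into a box by colour. The largest draw with every box below 5 takes min(count, 4) from each colour; colours with fewer than 4 contribute all they have.
Σ min(cᵢ, 4) = 4 + 2 + 1 + 4 + 3 + 1 + 4 + 1 = 20.
Draw number 20 + 1 = 21 must push one box to 5.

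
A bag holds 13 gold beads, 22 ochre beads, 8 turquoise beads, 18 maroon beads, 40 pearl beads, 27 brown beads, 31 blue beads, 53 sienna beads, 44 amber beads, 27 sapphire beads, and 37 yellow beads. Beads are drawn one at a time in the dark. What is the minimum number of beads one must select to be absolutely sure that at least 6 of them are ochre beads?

In the worst case for collecting ochre beads, every non-ochre bead comes out first.
There are 13 + 8 + 18 + 40 + 27 + 31 + 53 + 44 + 27 + 37 = 298 non-ochre beads altogether.
After those, each further bead must be ochre, so 298 + 6 = 304 draws guarantee 6 ochre beads.

304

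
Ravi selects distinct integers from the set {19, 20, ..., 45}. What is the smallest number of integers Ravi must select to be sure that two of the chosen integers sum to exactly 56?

Group the elements by complementary pair {x, 56−x}: {19,37}, {20,36}, {21,35}, …, giving 9 two-element pairs, the single value 28 (it cannot pair with itself since the integers are distinct), and 8 integers whose partner 56−x falls outside [19,45].
Treating each of those 18 groups as a pigeonhole, one can pick one integer per group — 18 integers — with no two summing to 56.
The 19th integer lands in an occupied pair, forcing a sum of 56.

19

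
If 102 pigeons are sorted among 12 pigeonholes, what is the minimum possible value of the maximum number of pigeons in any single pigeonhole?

9

Pigeonhole: the 12 pigeonholes are the holes and the 102 pigeons are the pigeons.
If every pigeonhole held at most 8 pigeons, the total would be at most 12 × 8 = 96, which is less than 102.
So some pigeonhole holds at least ⌈102/12⌉ = 9 pigeons.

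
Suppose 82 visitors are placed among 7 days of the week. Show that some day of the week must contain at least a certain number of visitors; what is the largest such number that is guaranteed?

The 7 days of the week are the holes and the 82 visitors are the pigeons.
If every day of the week held at most 11 visitors, the total would be at most 7 × 11 = 77, which is less than 82.
So some day of the week holds at least ⌈82/7⌉ = 12 visitors.

12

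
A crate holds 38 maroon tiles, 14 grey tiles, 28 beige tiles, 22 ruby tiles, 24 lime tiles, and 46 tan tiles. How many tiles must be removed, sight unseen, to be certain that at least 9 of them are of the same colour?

An adversary could hand out at most 8 tiles per colour: 8 + 8 + 8 + 8 + 8 + 8 = 48 tiles and still no colour has 9.
One more tile lands in a colour already at 8, so 49 draws are enough and 48 are not.

49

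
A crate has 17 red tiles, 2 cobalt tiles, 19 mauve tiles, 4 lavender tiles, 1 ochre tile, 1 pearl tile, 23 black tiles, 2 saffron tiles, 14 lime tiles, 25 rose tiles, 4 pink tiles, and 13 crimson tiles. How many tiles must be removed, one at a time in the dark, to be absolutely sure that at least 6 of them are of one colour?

An adversary could hand out at most 5 tiles per colour (6 colours run out sooner): 5 + 2 + 5 + 4 + 1 + 1 + 5 + 2 + 5 + 5 + 4 + 5 = 44 tiles and still no colour has 6.
One more tile lands in a colour already at 5, so 45 draws are enough and 44 are not.

45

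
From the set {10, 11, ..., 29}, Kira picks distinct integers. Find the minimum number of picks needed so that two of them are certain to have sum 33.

Group the elements by complementary pair {x, 33−x}: {10,23}, {11,22}, {12,21}, …, giving 7 two-element pairs and 6 integers whose partner 33−x falls outside [10,29].
By the pigeonhole principle, treating each of those 13 groups as a pigeonhole, one can pick one integer per group — 13 integers — with no two summing to 33.
The 14th integer lands in an occupied pair, forcing a sum of 33.

14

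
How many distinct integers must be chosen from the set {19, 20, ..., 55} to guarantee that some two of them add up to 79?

A set avoiding the sum 79 can contain at most one of each pair {x, 79−x}, plus the 5 elements whose complement lies outside the range.
The integers 19, …, 39 (21 of them) are such a set: any two sum to at least 19+20 = 39 and at most 38+39 = 77 < 79.
Any 22nd integer completes one of the 16 pairs, so 22 choices force a sum of 79.

22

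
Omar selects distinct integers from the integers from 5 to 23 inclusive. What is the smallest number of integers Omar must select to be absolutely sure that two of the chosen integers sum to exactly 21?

14

Group the elements by complementary pair {x, 21−x}: {5,16}, {6,15}, {7,14}, …, giving 6 two-element pairs and 7 integers whose partner 21−x falls outside [5,23].
Pigeonhole: treating each of those 13 groups as a pigeonhole, one can pick one integer per group — 13 integers — with no two summing to 21.
The 14th integer lands in an occupied pair, forcing a sum of 21.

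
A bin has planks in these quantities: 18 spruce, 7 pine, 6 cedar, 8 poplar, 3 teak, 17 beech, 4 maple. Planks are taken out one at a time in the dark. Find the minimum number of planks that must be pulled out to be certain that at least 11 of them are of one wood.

Put each drawn plank into a box by wood. The largest draw with every box below 11 takes min(count, 10) from each wood; woods with fewer than 10 contribute all they have.
Σ min(cᵢ, 10) = 10 + 7 + 6 + 8 + 3 + 10 + 4 = 48.
Draw number 48 + 1 = 49 must push one box to 11.

49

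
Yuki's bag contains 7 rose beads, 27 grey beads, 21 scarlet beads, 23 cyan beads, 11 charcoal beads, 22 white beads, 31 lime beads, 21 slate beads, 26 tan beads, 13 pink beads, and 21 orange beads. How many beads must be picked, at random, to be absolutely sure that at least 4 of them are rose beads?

In the worst case for collecting rose beads, every non-rose bead comes out first.
There are 27 + 21 + 23 + 11 + 22 + 31 + 21 + 26 + 13 + 21 = 216 non-rose beads altogether.
After those, each further bead must be rose, so 216 + 4 = 220 draws guarantee 4 rose beads.

220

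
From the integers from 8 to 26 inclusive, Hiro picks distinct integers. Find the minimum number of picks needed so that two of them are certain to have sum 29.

Group the elements by complementary pair {x, 29−x}: {8,21}, {9,20}, {10,19}, …, giving 7 two-element pairs and 5 integers whose partner 29−x falls outside [8,26].
By pigeonhole, treating each of those 12 groups as a pigeonhole, one can pick one integer per group — 12 integers — with no two summing to 29.
The 13th integer lands in an occupied pair, forcing a sum of 29.

13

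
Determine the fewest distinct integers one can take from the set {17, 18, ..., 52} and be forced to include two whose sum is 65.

Two chosen integers sum to 65 exactly when both halves of some pair {x, 65−x} with 17 ≤ x ≤ 65−x ≤ 48 are chosen — 16 such pairs.
The remaining 4 elements (those with no distinct partner in range) can never complete a 65-sum, so the worst case takes all of them and one from each pair: 4 + 16 = 20.
The 21st integer has to be the second member of some pair, so 20 + 1 = 21.

21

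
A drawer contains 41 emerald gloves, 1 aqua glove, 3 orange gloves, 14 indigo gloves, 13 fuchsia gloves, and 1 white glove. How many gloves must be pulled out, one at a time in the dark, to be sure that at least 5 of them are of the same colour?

Pigeonhole: put each drawn glove into a box by colour. The largest draw with every box below 5 takes min(count, 4) from each colour; colours with fewer than 4 contribute all they have.
Σ min(cᵢ, 4) = 4 + 1 + 3 + 4 + 4 + 1 = 17.
Draw number 17 + 1 = 18 must push one box to 5.

18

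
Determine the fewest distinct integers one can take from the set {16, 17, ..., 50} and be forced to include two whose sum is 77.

A set avoiding the sum 77 can contain at most one of each pair {x, 77−x}, plus the 11 elements whose complement lies outside the range.
The integers 16, …, 38 (23 of them) are such a set: any two sum to at least 16+17 = 33 and at most 37+38 = 75 < 77.
By the pigeonhole principle, any 24th integer completes one of the 12 pairs, so 24 choices force a sum of 77.

24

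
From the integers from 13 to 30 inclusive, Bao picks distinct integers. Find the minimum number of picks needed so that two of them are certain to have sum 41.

11

A set avoiding the sum 41 can contain at most one of each pair {x, 41−x}, plus the 2 elements whose complement lies outside the range.
The integers 21, …, 30 (10 of them) are such a set: any two sum to at least 21+22 = 43 > 41.
By the pigeonhole principle, any 11th integer completes one of the 8 pairs, so 11 choices force a sum of 41.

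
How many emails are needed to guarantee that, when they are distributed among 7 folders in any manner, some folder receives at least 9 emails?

With 56 emails one could put exactly 8 in each of the 7 folders, and no folder would reach 9.
Pigeonhole: one more email must land in a folder that already has 8, giving it 9.
So 7 × 8 + 1 = 57 emails are required.

57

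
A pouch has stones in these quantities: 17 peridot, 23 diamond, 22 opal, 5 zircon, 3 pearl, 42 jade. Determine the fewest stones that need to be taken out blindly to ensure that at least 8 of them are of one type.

37

Pigeonhole: put each drawn stone into a box by type. The largest draw with every box below 8 takes min(count, 7) from each type; types with fewer than 7 contribute all they have.
Σ min(cᵢ, 7) = 7 + 7 + 7 + 5 + 3 + 7 = 36.
Draw number 36 + 1 = 37 must push one box to 8.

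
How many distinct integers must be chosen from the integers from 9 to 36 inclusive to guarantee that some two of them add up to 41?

Two chosen integers sum to 41 exactly when both halves of some pair {x, 41−x} with 9 ≤ x ≤ 41−x ≤ 32 are chosen — 12 such pairs.
The remaining 4 elements (those with no distinct partner in range) can never complete a 41-sum, so the worst case takes all of them and one from each pair: 4 + 12 = 16.
The 17th integer has to be the second member of some pair, so 16 + 1 = 17.

17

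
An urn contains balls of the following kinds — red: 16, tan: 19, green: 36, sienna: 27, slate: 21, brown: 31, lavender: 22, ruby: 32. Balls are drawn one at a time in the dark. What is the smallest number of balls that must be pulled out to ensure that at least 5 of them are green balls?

In the worst case for collecting green balls, every non-green ball comes out first.
There are 16 + 19 + 27 + 21 + 31 + 22 + 32 = 168 non-green balls altogether.
After those, each further ball must be green, so 168 + 5 = 173 draws guarantee 5 green balls.

173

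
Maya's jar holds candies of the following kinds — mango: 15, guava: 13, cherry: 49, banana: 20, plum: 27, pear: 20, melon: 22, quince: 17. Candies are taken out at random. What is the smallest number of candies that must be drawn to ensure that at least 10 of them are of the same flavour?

Put each drawn candy into a box by flavour. The largest draw with every box below 10 takes min(count, 9) from each flavour.
Σ min(cᵢ, 9) = 9 + 9 + 9 + 9 + 9 + 9 + 9 + 9 = 72.
Draw number 72 + 1 = 73 must push one box to 10.

73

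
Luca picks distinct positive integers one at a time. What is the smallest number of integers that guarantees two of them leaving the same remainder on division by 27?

By the pigeonhole principle, the 27 residue classes mod 27 are the pigeonholes.
With 27 integers one could put 1 in each residue class and have no class reach 2.
The 28th integer pushes some class to 2, so 27·1 + 1 = 28.

28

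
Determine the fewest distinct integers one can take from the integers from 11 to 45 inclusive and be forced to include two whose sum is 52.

21

Two chosen integers sum to 52 exactly when both halves of some pair {x, 52−x} with 11 ≤ x ≤ 52−x ≤ 41 are chosen — 15 such pairs.
The remaining 5 elements (those with no distinct partner in range) can never complete a 52-sum, so the worst case takes all of them and one from each pair: 5 + 15 = 20.
By the pigeonhole principle, the 21st integer has to be the second member of some pair, so 20 + 1 = 21.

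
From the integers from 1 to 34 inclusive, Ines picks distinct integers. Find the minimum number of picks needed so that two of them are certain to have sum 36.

19

A set avoiding the sum 36 can contain at most one of each pair {x, 36−x}, plus the 2 elements whose complement lies outside the range or equal to its own complement.
The integers 1, …, 18 (18 of them) are such a set: any two sum to at least 1+2 = 3 and at most 17+18 = 35 < 36.
Any 19th integer completes one of the 16 pairs, so 19 choices force a sum of 36.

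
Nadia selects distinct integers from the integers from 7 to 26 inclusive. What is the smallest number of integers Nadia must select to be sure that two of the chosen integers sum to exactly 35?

12

Group the elements by complementary pair {x, 35−x}: {9,26}, {10,25}, {11,24}, …, giving 9 two-element pairs and 2 integers whose partner 35−x falls outside [7,26].
By the pigeonhole principle, treating each of those 11 groups as a pigeonhole, one can pick one integer per group — 11 integers — with no two summing to 35.
The 12th integer lands in an occupied pair, forcing a sum of 35.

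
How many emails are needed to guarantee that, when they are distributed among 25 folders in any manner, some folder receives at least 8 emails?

With 175 emails one could put exactly 7 in each of the 25 folders, and no folder would reach 8.
By the pigeonhole principle, one more email must land in a folder that already has 7, giving it 8.
So 25 × 7 + 1 = 176 emails are required.

176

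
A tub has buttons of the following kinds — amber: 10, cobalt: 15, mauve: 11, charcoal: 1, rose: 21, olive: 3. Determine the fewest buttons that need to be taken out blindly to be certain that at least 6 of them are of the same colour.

An adversary could hand out at most 5 buttons per colour (charcoal, olive run out sooner): 5 + 5 + 5 + 1 + 5 + 3 = 24 buttons and still no colour has 6.
By the pigeonhole principle, one more button lands in a colour already at 5, so 25 draws are enough and 24 are not.

25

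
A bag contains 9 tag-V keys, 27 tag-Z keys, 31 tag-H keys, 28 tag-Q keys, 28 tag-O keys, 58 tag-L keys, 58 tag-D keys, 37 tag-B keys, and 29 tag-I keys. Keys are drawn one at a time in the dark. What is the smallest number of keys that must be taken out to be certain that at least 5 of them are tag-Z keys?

283

In the worst case for collecting tag-Z keys, every non-tag-Z key comes out first.
There are 9 + 31 + 28 + 28 + 58 + 58 + 37 + 29 = 278 non-tag-Z keys altogether.
After those, each further key must be tag-Z, so 278 + 5 = 283 draws guarantee 5 tag-Z keys.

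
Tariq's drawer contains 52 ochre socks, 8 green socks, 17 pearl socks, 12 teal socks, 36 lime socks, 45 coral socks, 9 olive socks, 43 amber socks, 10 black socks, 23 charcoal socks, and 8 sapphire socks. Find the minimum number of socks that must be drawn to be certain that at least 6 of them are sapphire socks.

261

In the worst case for collecting sapphire socks, every non-sapphire sock comes out first.
There are 52 + 8 + 17 + 12 + 36 + 45 + 9 + 43 + 10 + 23 = 255 non-sapphire socks altogether.
After those, each further sock must be sapphire, so 255 + 6 = 261 draws guarantee 6 sapphire socks.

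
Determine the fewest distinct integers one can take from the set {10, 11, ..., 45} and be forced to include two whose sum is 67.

A set avoiding the sum 67 can contain at most one of each pair {x, 67−x}, plus the 12 elements whose complement lies outside the range.
The integers 10, …, 33 (24 of them) are such a set: any two sum to at least 10+11 = 21 and at most 32+33 = 65 < 67.
By pigeonhole, any 25th integer completes one of the 12 pairs, so 25 choices force a sum of 67.

25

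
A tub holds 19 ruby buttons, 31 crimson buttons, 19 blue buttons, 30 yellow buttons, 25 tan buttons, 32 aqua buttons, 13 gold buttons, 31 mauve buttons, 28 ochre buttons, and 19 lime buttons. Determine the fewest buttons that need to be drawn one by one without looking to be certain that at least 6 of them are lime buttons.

In the worst case for collecting lime buttons, every non-lime button comes out first.
There are 19 + 31 + 19 + 30 + 25 + 32 + 13 + 31 + 28 = 228 non-lime buttons altogether.
After those, each further button must be lime, so 228 + 6 = 234 draws guarantee 6 lime buttons.

234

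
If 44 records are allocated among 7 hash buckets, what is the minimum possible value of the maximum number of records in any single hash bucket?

7

The 7 hash buckets are the holes and the 44 records are the pigeons.
If every hash bucket held at most 6 records, the total would be at most 7 × 6 = 42, which is less than 44.
So some hash bucket holds at least ⌈44/7⌉ = 7 records.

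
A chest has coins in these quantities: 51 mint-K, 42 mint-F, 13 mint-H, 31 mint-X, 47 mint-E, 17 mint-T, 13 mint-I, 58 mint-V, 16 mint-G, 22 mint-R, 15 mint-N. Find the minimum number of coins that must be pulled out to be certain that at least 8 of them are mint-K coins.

In the worst case for collecting mint-K coins, every non-mint-K coin comes out first.
There are 42 + 13 + 31 + 47 + 17 + 13 + 58 + 16 + 22 + 15 = 274 non-mint-K coins altogether.
After those, each further coin must be mint-K, so 274 + 8 = 282 draws guarantee 8 mint-K coins.

282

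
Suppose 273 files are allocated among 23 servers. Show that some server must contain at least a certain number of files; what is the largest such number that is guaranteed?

12

By the pigeonhole principle, the 23 servers are the holes and the 273 files are the pigeons.
If every server held at most 11 files, the total would be at most 23 × 11 = 253, which is less than 273.
So some server holds at least ⌈273/23⌉ = 12 files.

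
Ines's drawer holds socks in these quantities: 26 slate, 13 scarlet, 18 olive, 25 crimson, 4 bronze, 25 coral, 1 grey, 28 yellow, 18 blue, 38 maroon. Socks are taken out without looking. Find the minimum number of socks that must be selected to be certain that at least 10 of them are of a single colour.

Pigeonhole: put each drawn sock into a box by colour. The largest draw with every box below 10 takes min(count, 9) from each colour; colours with fewer than 9 contribute all they have.
Σ min(cᵢ, 9) = 9 + 9 + 9 + 9 + 4 + 9 + 1 + 9 + 9 + 9 = 77.
Draw number 77 + 1 = 78 must push one box to 10.

78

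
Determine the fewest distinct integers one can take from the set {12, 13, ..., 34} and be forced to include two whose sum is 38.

Group the elements by complementary pair {x, 38−x}: {12,26}, {13,25}, {14,24}, …, giving 7 two-element pairs, the single value 19 (it cannot pair with itself since the integers are distinct), and 8 integers whose partner 38−x falls outside [12,34].
By pigeonhole, treating each of those 16 groups as a pigeonhole, one can pick one integer per group — 16 integers — with no two summing to 38.
The 17th integer lands in an occupied pair, forcing a sum of 38.

17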